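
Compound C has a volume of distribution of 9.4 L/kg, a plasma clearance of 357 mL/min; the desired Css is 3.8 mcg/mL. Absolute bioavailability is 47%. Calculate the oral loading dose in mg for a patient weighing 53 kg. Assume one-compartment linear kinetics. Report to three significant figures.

4030 mg

Vd = 9.4 L/kg × 53 kg = 498.2 L
LD = Vd × C / F = 498.2 × 3.800 / 0.47 = 4028 mg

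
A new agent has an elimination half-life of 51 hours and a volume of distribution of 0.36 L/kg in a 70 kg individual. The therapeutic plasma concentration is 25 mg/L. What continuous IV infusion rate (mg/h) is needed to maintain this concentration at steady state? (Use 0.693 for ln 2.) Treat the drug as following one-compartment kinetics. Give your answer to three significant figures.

Vd = 0.36 L/kg × 70 kg = 25.20 L
CL = 0.693 × Vd / t½ = 0.693 × 25.20 / 51 = 0.3424 L/h
Infusion rate = CL × Css = 0.3424 × 25 = 8.560 mg/h

8.56 mg/h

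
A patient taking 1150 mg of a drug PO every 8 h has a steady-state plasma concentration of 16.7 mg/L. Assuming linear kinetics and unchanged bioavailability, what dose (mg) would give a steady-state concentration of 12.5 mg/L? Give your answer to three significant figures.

861 mg

For first-order elimination, Css ∝ F·D/(CL·τ); F and CL are unchanged, so Css ∝ D/τ.
D₂ = D₁ × (Css,target / Css,current) = 1150 × 12.5/16.7 = 860.8 mg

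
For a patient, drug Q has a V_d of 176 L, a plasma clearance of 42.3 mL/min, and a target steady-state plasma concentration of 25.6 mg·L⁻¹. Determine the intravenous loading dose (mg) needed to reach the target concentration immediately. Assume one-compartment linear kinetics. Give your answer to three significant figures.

LD = Vd × C = 176.0 × 25.60 = 4506 mg

4510 mg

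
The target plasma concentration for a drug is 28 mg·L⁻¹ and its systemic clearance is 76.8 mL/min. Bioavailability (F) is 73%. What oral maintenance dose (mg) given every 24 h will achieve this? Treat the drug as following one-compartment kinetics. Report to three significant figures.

4240 mg

Convert clearance: 76.8 mL/min × 60 min/h ÷ 1000 mL/L = 4.608 L/h
D = CL × Css × τ / F = 4.608 × 28 × 24 / 0.73 = 4242 mg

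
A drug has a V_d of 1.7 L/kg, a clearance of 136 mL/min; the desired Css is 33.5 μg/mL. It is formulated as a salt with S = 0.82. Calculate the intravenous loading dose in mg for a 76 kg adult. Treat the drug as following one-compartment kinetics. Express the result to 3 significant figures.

Total Vd = 1.7 × 76 = 129.2 L
The loading dose fills Vd to the target concentration; clearance is irrelevant here.
LD = Vd × C / S = 129.2 × 33.50 / 0.82 = 5278 mg

5280 mg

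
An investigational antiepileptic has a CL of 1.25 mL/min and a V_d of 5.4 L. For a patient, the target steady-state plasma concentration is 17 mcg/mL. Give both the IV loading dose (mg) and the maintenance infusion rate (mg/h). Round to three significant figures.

(a) 91.8 mg; (b) 1.28 mg/h

LD = Vd · C_target = 5.400 × 17 = 91.80 mg
Convert clearance: 1.25 mL/min × 60 min/h ÷ 1000 mL/L = 0.07500 L/h
Infusion rate = 0.07500 L/h × 17 mg/L = 1.275 mg/h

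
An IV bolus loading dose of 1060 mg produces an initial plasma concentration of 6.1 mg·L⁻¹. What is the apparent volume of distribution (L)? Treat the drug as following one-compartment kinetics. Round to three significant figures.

174 L

Immediately after an IV bolus, C₀ = Dose / Vd, so Vd = Dose / C₀.
Vd = 1060 / 6.1 = 173.8 L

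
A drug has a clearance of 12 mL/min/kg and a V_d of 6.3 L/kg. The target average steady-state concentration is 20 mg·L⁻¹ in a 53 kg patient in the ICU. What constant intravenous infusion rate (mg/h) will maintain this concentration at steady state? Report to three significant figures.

763 mg/h

CL = 12 mL/min/kg × 53 kg = 636.0 mL/min = 636.0 × 60/1000 = 38.16 L/h
Infusion rate = CL · Css = 38.16 L/h × 20 mg/L = 763.2 mg/h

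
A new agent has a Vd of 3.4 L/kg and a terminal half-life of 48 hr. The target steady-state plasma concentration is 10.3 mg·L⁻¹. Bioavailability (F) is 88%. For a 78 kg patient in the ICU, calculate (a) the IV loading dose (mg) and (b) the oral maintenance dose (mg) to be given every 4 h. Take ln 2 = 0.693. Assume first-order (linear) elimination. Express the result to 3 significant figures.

(a) 2730 mg; (b) 179 mg

Vd(total) = 78 kg × 3.4 L/kg = 265.2 L
LD = Vd × C = 265.2 × 10.3 = 2732 mg
CL = 0.693 × Vd / t½ = 0.693 × 265.2 / 48 = 3.829 L/h
D = CL × Css × τ / F = 3.829 × 10.3 × 4 / 0.88 = 179.3 mg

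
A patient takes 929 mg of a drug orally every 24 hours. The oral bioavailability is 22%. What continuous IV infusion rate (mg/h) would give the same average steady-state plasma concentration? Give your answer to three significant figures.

Equivalent systemic input: infusion rate = F·D/τ.
Rate = 0.22 × 929 / 24 = 8.516 mg/h

8.52 mg/h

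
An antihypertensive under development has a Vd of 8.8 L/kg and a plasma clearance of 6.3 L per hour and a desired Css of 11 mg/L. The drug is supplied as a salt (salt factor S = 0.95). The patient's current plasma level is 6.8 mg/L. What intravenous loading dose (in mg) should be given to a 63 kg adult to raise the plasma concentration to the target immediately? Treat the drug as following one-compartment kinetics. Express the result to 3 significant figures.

2450 mg

Total Vd = 8.8 × 63 = 554.4 L
The loading dose fills Vd to the target concentration.
Concentration deficit ΔC = 11 − 6.8 = 4.200 mg/L
LD = Vd × ΔC / S = 554.4 × 4.200 / 0.95 = 2451 mg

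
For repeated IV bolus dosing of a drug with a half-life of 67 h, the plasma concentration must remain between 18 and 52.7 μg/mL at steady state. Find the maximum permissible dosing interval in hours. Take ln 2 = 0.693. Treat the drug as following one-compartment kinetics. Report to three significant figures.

k = 0.693 / t½ = 0.693 / 67 = 0.01034 h⁻¹
Between IV bolus doses, concentration decays as C = C₀·e^(−kτ), so C_peak/C_trough = e^(kτ).
τ_max = ln(C_peak/C_trough) / k = ln(52.7/18) / 0.01034 = 1.074 / 0.01034 = 103.9 h

104 h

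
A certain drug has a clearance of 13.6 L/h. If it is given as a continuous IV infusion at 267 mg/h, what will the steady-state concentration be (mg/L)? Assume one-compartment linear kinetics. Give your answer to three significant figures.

Css = rate / CL = 267 / 13.60 = 19.63 mg/L

19.6 mg/L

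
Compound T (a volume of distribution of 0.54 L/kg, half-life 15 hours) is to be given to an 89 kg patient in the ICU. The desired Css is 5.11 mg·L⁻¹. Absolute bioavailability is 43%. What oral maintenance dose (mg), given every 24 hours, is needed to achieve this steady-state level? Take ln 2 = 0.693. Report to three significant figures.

Total Vd = 0.54 × 89 = 48.06 L
k = 0.693/15 = 0.04620 h⁻¹, so CL = k·Vd = 0.04620 × 48.06 = 2.220 L/h
D = CL × Css × τ / F = 2.220 × 5.11 × 24 / 0.43 = 633.2 mg

633 mg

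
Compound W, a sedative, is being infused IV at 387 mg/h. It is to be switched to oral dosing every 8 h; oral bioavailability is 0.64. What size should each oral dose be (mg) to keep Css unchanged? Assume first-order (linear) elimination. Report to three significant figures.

To maintain the same Css, the systemic dosing rate must be unchanged: F·D/τ = infusion rate.
D = rate × τ / F = 387 × 8 / 0.64 = 4838 mg

4840 mg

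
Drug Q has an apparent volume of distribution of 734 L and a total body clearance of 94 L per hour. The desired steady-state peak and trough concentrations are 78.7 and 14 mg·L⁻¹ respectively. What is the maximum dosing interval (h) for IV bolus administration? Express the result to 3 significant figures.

k = CL / Vd = 94.00 / 734.0 = 0.1281 h⁻¹
Between IV bolus doses, concentration decays as C = C₀·e^(−kτ), so C_peak/C_trough = e^(kτ).
τ_max = ln(C_peak/C_trough) / k = ln(78.7/14) / 0.1281 = 1.727 / 0.1281 = 13.48 h

13.5 h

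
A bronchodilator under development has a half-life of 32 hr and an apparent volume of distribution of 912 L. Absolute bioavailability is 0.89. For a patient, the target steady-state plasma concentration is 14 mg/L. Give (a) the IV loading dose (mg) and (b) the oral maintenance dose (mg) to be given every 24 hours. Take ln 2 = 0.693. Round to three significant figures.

(a) 12800 mg; (b) 7460 mg

LD = Vd × C = 912.0 × 14 = 12770 mg
CL = 0.693 × Vd / t½ = 0.693 × 912.0 / 32 = 19.75 L/h
D = CL × Css × τ / F = 19.75 × 14 × 24 / 0.89 = 7456 mg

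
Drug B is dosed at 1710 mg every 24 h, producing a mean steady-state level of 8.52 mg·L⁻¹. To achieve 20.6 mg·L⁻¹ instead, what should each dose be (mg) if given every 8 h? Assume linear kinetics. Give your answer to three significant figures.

1380 mg

With linear kinetics, Css is proportional to dose rate (D/τ) at fixed clearance.
D₂ = D₁ × (Css,target / Css,current) × (τ₂/τ₁) = 1710 × (20.6/8.52) × (8/24) = 1378 mg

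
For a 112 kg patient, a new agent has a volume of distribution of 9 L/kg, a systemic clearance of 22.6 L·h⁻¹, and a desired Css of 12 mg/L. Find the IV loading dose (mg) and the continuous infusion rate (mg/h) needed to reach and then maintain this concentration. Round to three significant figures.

Vd = 9 L/kg × 112 kg = 1008 L
LD = Vd · C_target = 1008 × 12 = 12100 mg
Maintenance infusion rate = CL × Css = 22.60 × 12 = 271.2 mg/h

(a) 12100 mg; (b) 271 mg/h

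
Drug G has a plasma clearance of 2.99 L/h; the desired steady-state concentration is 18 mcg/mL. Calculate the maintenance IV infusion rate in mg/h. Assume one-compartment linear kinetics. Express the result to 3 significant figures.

At steady state, infusion rate equals elimination rate: rate in = CL × Css.
Rate = CL × Css = 2.990 × 18 = 53.82 mg/h

53.8 mg/h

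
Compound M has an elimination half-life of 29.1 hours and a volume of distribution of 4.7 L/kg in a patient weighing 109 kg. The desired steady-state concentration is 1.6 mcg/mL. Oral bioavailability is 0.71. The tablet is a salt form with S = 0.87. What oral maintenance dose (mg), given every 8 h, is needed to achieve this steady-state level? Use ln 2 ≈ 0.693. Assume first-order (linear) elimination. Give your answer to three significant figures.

253 mg

Total Vd = 4.7 × 109 = 512.3 L
CL = ln 2 · Vd / t½ = 0.693 × 512.3 / 29.1 = 12.20 L/h
D = CL × Css × τ / F / S = 12.20 × 1.6 × 8 / 0.71 / 0.87 = 252.8 mg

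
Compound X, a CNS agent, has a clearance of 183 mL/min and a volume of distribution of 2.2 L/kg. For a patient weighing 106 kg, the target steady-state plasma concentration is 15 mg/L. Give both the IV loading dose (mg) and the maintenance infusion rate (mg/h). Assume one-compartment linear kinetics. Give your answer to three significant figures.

Total Vd = 2.2 × 106 = 233.2 L
Loading dose = Vd × C = 233.2 × 15 = 3498 mg
CL = 183 mL/min × 60/1000 = 10.98 L/h
Maintenance infusion rate = CL × Css = 10.98 × 15 = 164.7 mg/h

(a) 3500 mg; (b) 165 mg/h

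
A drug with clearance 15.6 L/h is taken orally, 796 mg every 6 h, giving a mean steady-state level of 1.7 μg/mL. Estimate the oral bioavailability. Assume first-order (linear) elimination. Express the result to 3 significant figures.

0.200

F·D/τ = CL·Css at steady state → F = CL·Css·τ / D.
F = 15.6 × 1.7 × 6 / 796 = 0.200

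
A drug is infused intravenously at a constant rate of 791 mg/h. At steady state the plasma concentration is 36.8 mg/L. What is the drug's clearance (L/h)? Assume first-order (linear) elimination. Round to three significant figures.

21.5 L/h

At steady state, infusion rate = CL × Css, so CL = rate / Css.
CL = 791 / 36.8 = 21.49 L/h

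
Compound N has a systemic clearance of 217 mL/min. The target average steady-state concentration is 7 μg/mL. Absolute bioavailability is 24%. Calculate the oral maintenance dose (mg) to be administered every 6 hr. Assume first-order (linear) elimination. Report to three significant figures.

2280 mg

CL = 217 mL/min × 60/1000 = 13.02 L/h
D = CL × Css × τ / F = 13.02 × 7 × 6 / 0.24 = 2279 mg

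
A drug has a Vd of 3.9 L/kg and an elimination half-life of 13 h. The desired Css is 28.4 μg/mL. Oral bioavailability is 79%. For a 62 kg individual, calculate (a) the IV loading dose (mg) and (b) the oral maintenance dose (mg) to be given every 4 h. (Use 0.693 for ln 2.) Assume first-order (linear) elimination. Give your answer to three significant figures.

(a) 6870 mg; (b) 1850 mg

Vd(total) = 62 kg × 3.9 L/kg = 241.8 L
LD = Vd × C = 241.8 × 28.4 = 6867 mg
CL = 0.693 × Vd / t½ = 0.693 × 241.8 / 13 = 12.89 L/h
D = CL × Css × τ / F = 12.89 × 28.4 × 4 / 0.79 = 1854 mg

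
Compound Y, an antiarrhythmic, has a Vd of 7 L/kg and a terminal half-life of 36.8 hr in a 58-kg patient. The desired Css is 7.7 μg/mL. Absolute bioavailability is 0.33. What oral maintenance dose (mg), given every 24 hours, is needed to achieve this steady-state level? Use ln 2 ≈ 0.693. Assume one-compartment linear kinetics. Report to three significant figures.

Vd(total) = 58 kg × 7 L/kg = 406.0 L
CL = 0.693 × Vd / t½ = 0.693 × 406.0 / 36.8 = 7.646 L/h
D = CL × Css × τ / F = 7.646 × 7.7 × 24 / 0.33 = 4282 mg

4280 mg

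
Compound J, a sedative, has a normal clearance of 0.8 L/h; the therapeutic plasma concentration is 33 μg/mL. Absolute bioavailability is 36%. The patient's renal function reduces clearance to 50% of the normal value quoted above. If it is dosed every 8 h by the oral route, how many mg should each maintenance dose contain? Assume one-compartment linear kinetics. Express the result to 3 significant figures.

Patient clearance = 0.5 × 0.8000 = 0.4000 L/h
D = CL × Css × τ / F = 0.4000 × 33 × 8 / 0.36 = 293.3 mg

293 mg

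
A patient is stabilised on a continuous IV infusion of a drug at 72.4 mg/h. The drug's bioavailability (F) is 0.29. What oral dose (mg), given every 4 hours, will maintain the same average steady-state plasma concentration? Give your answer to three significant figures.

999 mg

To maintain the same Css, the systemic dosing rate must be unchanged: F·D/τ = infusion rate.
D = rate × τ / F = 72.4 × 4 / 0.29 = 998.6 mg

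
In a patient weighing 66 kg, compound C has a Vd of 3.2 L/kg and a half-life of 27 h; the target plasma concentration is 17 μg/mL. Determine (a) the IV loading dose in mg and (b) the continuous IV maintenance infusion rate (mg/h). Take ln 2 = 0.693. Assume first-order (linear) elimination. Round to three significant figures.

Vd = 3.2 L/kg × 66 kg = 211.2 L
LD = Vd × C = 211.2 × 17 = 3590 mg
CL = 0.693 × Vd / t½ = 0.693 × 211.2 / 27 = 5.421 L/h
Infusion rate = CL × Css = 5.421 × 17 = 92.16 mg/h

(a) 3590 mg; (b) 92.2 mg/h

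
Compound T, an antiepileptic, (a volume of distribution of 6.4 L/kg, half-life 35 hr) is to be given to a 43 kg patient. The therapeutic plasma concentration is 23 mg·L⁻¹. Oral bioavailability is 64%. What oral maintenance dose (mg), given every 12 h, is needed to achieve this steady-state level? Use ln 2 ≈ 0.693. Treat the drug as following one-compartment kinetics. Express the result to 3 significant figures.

Vd(total) = 43 kg × 6.4 L/kg = 275.2 L
CL = 0.693 × Vd / t½ = 0.693 × 275.2 / 35 = 5.449 L/h
D = CL × Css × τ / F = 5.449 × 23 × 12 / 0.64 = 2350 mg

2350 mg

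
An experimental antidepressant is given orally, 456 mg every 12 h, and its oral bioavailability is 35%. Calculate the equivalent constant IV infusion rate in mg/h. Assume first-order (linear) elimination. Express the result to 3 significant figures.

13.3 mg/h

Equivalent systemic input: infusion rate = F·D/τ.
Rate = 0.35 × 456 / 12 = 13.30 mg/h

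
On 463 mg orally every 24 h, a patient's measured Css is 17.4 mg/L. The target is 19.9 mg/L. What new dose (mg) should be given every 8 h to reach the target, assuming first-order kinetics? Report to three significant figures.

177 mg

With linear kinetics, Css is proportional to dose rate (D/τ) at fixed clearance.
D₂ = D₁ × (Css,target / Css,current) × (τ₂/τ₁) = 463 × (19.9/17.4) × (8/24) = 176.5 mg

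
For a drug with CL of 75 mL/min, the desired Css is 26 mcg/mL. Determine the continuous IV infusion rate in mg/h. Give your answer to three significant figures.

117 mg/h

CL = 75 mL/min = 75 × 0.06 = 4.500 L/h
At steady state, infusion rate equals elimination rate: rate in = CL × Css.
R₀ = 4.500 × 26 = 117.0 mg/h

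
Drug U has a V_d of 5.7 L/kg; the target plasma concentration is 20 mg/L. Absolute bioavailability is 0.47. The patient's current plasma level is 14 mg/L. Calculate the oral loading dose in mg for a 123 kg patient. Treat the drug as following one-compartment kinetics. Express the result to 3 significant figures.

Vd = 5.7 L/kg × 123 kg = 701.1 L
Concentration deficit ΔC = 20 − 14 = 6.000 mg/L
LD = Vd × ΔC / F = 701.1 × 6.000 / 0.47 = 8950 mg

8950 mg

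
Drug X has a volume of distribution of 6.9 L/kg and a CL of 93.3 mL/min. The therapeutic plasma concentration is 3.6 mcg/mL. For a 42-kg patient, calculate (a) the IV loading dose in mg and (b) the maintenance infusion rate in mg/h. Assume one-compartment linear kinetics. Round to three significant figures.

(a) 1040 mg; (b) 20.2 mg/h

Total Vd = 6.9 × 42 = 289.8 L
LD = Vd · C_target = 289.8 × 3.6 = 1043 mg
Convert clearance: 93.3 mL/min × 60 min/h ÷ 1000 mL/L = 5.598 L/h
Infusion rate = 5.598 L/h × 3.6 mg/L = 20.15 mg/h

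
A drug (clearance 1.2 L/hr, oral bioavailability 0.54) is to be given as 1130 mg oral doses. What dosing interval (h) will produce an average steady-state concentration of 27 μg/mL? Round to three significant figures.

18.8 h

F·D/τ = CL·Css → τ = F·D / (CL·Css).
τ = 0.54 × 1130 / (1.2 × 27) = 18.83 h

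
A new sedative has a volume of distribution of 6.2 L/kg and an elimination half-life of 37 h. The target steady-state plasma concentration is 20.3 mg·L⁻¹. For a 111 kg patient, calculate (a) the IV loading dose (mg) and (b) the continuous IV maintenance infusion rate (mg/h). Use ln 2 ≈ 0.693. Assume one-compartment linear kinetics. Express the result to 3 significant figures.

Vd = 6.2 L/kg × 111 kg = 688.2 L
LD = Vd × C = 688.2 × 20.3 = 13970 mg
CL = 0.693 × Vd / t½ = 0.693 × 688.2 / 37 = 12.89 L/h
Infusion rate = CL × Css = 12.89 × 20.3 = 261.7 mg/h

(a) 14000 mg; (b) 262 mg/h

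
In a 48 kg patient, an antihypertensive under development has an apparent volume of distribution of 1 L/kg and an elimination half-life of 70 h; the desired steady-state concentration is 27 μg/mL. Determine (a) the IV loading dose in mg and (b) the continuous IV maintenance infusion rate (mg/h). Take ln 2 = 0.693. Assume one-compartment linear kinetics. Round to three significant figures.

Total Vd = 1 × 48 = 48.00 L
LD = Vd × C = 48.00 × 27 = 1296 mg
CL = 0.693 × Vd / t½ = 0.693 × 48.00 / 70 = 0.4752 L/h
Infusion rate = CL × Css = 0.4752 × 27 = 12.83 mg/h

(a) 1300 mg; (b) 12.8 mg/h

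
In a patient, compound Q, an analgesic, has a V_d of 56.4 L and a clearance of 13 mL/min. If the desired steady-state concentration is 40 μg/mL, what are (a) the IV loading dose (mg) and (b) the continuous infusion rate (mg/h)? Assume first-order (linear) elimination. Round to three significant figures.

Loading dose = Vd × C = 56.40 × 40 = 2256 mg
CL = 13 mL/min × 60/1000 = 0.7800 L/h
Infusion rate = 0.7800 L/h × 40 mg/L = 31.20 mg/h

(a) 2260 mg; (b) 31.2 mg/h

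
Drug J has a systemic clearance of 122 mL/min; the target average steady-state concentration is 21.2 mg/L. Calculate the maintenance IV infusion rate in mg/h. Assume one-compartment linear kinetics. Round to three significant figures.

155 mg/h

CL = 122 mL/min = 122 × 0.06 = 7.320 L/h
At steady state, infusion rate equals elimination rate: rate in = CL × Css.
Infusion rate = CL · Css = 7.320 L/h × 21.2 mg/L = 155.2 mg/h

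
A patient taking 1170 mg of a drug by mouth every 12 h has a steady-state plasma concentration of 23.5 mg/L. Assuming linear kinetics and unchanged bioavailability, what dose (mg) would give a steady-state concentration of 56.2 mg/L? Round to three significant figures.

With linear kinetics, Css is proportional to dose rate (D/τ) at fixed clearance.
D₂ = D₁ × (Css,target / Css,current) = 1170 × 56.2/23.5 = 2798 mg

2800 mg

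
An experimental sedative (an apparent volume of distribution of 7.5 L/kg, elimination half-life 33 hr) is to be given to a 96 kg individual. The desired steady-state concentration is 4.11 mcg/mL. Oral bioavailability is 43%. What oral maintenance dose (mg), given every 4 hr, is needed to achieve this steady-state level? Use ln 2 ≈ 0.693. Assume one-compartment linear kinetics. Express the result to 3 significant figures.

578 mg

Total Vd = 7.5 × 96 = 720.0 L
k = 0.693/33 = 0.02100 h⁻¹, so CL = k·Vd = 0.02100 × 720.0 = 15.12 L/h
D = CL × Css × τ / F = 15.12 × 4.11 × 4 / 0.43 = 578.1 mg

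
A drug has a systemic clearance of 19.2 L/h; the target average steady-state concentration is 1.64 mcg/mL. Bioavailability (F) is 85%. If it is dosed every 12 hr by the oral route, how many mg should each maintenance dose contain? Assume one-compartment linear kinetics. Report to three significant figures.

At steady state, dose per interval replaces the amount cleared in that interval: F·D/τ = CL·Css.
D = CL × Css × τ / F = 19.20 × 1.64 × 12 / 0.85 = 444.5 mg

445 mg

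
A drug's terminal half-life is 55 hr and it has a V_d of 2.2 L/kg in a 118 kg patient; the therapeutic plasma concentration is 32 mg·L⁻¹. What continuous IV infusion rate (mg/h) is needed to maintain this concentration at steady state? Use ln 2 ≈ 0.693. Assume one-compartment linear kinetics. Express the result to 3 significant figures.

105 mg/h

Vd(total) = 118 kg × 2.2 L/kg = 259.6 L
k = 0.693/55 = 0.01260 h⁻¹, so CL = k·Vd = 0.01260 × 259.6 = 3.271 L/h
Infusion rate = CL × Css = 3.271 × 32 = 104.7 mg/h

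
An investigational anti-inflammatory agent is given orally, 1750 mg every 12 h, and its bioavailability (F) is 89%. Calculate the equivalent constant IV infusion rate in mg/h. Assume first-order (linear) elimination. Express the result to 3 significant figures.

130 mg/h

Equivalent systemic input: infusion rate = F·D/τ.
Rate = 0.89 × 1750 / 12 = 129.8 mg/h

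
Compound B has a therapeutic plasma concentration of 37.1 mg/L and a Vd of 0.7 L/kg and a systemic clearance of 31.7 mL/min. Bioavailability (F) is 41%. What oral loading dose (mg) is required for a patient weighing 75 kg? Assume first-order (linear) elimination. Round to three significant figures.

4750 mg

Total Vd = 0.7 × 75 = 52.50 L
LD is governed by Vd — clearance does not enter the loading-dose calculation.
LD = Vd × C / F = 52.50 × 37.10 / 0.41 = 4751 mg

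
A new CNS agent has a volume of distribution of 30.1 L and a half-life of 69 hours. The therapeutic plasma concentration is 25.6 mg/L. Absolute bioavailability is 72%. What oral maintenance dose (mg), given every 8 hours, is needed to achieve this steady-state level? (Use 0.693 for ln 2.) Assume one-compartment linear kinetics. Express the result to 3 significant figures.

CL = 0.693 × Vd / t½ = 0.693 × 30.10 / 69 = 0.3023 L/h
D = CL × Css × τ / F = 0.3023 × 25.6 × 8 / 0.72 = 85.99 mg

86.0 mg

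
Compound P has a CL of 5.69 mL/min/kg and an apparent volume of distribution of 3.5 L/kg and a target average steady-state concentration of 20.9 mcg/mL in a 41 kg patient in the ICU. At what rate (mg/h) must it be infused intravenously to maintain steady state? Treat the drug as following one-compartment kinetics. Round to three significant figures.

293 mg/h

CL = 5.69 mL/min/kg × 41 kg = 233.3 mL/min = 233.3 × 60/1000 = 14.00 L/h
R₀ = 14.00 × 20.9 = 292.6 mg/h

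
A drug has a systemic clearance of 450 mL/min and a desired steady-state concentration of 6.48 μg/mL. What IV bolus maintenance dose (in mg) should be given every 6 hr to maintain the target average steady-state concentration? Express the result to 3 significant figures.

CL = 450 mL/min × 60/1000 = 27.00 L/h
D = CL × Css × τ = 27.00 × 6.48 × 6 = 1050 mg

1050 mg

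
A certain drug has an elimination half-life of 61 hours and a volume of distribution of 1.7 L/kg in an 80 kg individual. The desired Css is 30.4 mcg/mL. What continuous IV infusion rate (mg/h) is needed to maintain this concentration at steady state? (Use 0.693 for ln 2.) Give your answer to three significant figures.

47.0 mg/h

Vd(total) = 80 kg × 1.7 L/kg = 136.0 L
k = 0.693/61 = 0.01136 h⁻¹, so CL = k·Vd = 0.01136 × 136.0 = 1.545 L/h
Infusion rate = CL × Css = 1.545 × 30.4 = 46.97 mg/h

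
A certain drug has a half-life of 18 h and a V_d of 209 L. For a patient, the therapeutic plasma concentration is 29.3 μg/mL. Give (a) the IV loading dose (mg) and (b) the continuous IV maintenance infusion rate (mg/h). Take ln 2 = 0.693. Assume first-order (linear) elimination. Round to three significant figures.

(a) 6120 mg; (b) 236 mg/h

LD = Vd × C = 209.0 × 29.3 = 6124 mg
CL = 0.693 × Vd / t½ = 0.693 × 209.0 / 18 = 8.047 L/h
Infusion rate = CL × Css = 8.047 × 29.3 = 235.8 mg/h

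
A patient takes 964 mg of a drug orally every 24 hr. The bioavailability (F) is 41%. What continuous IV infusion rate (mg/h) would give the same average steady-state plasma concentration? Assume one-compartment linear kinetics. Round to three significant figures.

16.5 mg/h

Equivalent systemic input: infusion rate = F·D/τ.
Rate = 0.41 × 964 / 24 = 16.47 mg/h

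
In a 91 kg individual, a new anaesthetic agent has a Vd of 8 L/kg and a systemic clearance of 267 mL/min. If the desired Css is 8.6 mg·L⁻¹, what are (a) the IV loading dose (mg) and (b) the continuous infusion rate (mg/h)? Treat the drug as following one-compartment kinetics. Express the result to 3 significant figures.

(a) 6260 mg; (b) 138 mg/h

Total Vd = 8 × 91 = 728.0 L
Loading: fill Vd to C_target → 728.0 L × 8.6 mg/L = 6261 mg
Convert clearance: 267 mL/min × 60 min/h ÷ 1000 mL/L = 16.02 L/h
Maintenance infusion rate = CL × Css = 16.02 × 8.6 = 137.8 mg/h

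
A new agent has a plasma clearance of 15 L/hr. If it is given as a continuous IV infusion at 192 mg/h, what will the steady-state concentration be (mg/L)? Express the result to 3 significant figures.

Css = rate / CL = 192 / 15.00 = 12.80 mg/L

12.8 mg/L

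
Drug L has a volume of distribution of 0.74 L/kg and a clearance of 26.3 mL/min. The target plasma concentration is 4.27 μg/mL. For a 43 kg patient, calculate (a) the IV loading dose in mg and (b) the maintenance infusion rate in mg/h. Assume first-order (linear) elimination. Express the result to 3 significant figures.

Vd(total) = 43 kg × 0.74 L/kg = 31.82 L
LD = Vd · C_target = 31.82 × 4.27 = 135.9 mg
Convert clearance: 26.3 mL/min × 60 min/h ÷ 1000 mL/L = 1.578 L/h
Maintenance infusion rate = CL × Css = 1.578 × 4.27 = 6.738 mg/h

(a) 136 mg; (b) 6.74 mg/h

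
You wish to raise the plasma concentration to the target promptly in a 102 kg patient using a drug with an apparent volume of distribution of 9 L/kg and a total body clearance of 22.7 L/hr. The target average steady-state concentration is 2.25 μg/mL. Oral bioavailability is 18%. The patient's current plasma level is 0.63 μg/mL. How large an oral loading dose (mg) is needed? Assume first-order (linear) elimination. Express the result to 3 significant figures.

8260 mg

Vd(total) = 102 kg × 9 L/kg = 918.0 L
Concentration deficit ΔC = 2.25 − 0.63 = 1.620 mg/L
LD = Vd × ΔC / F = 918.0 × 1.620 / 0.18 = 8262 mg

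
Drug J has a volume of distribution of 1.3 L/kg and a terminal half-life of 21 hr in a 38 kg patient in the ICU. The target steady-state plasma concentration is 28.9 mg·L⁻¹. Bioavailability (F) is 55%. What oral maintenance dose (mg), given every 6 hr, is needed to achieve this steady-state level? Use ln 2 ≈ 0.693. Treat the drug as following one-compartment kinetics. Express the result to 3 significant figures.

Vd(total) = 38 kg × 1.3 L/kg = 49.40 L
CL = 0.693 × Vd / t½ = 0.693 × 49.40 / 21 = 1.630 L/h
D = CL × Css × τ / F = 1.630 × 28.9 × 6 / 0.55 = 513.9 mg

514 mg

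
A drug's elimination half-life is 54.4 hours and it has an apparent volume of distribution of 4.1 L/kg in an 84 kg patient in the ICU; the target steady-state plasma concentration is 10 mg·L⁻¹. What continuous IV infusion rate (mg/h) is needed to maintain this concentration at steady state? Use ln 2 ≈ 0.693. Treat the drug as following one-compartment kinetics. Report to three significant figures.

43.9 mg/h

Vd = 4.1 L/kg × 84 kg = 344.4 L
CL = ln 2 · Vd / t½ = 0.693 × 344.4 / 54.4 = 4.387 L/h
Infusion rate = CL × Css = 4.387 × 10 = 43.87 mg/h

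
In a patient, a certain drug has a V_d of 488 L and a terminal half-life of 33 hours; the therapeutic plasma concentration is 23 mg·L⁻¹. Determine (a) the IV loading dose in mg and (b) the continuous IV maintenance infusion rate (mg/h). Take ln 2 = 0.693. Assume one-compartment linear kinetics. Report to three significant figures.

LD = Vd × C = 488.0 × 23 = 11220 mg
CL = 0.693 × Vd / t½ = 0.693 × 488.0 / 33 = 10.25 L/h
Infusion rate = CL × Css = 10.25 × 23 = 235.8 mg/h

(a) 11200 mg; (b) 236 mg/h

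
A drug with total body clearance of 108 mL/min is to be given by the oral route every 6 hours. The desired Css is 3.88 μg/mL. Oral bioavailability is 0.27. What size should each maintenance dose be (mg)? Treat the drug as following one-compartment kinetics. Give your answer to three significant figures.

CL = 108 mL/min = 108 × 0.06 = 6.480 L/h
D = CL × Css × τ / F = 6.480 × 3.88 × 6 / 0.27 = 558.7 mg

559 mg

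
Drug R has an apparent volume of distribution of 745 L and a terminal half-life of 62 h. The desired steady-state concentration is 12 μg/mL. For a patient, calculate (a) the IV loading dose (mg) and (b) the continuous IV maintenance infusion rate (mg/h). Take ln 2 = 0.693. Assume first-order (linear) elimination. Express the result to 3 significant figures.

(a) 8940 mg; (b) 99.9 mg/h

LD = Vd × C = 745.0 × 12 = 8940 mg
CL = 0.693 × Vd / t½ = 0.693 × 745.0 / 62 = 8.327 L/h
Infusion rate = CL × Css = 8.327 × 12 = 99.92 mg/h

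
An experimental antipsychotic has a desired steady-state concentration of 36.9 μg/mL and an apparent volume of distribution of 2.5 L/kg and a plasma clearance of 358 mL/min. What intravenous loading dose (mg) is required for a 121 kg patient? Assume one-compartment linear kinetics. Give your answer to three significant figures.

11200 mg

Vd(total) = 121 kg × 2.5 L/kg = 302.5 L
Loading dose depends on Vd (not clearance): it fills the distribution volume.
LD = Vd × C = 302.5 × 36.90 = 11160 mg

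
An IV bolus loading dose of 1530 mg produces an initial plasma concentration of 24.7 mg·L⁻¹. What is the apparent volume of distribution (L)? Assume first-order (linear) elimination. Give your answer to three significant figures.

Immediately after an IV bolus, C₀ = Dose / Vd, so Vd = Dose / C₀.
Vd = 1530 / 24.7 = 61.94 L

61.9 L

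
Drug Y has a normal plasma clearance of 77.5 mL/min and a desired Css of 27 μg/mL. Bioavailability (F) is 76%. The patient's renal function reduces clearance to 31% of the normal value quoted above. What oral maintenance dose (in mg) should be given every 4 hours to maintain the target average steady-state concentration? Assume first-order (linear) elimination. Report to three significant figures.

CL = 77.5 mL/min = 77.5 × 0.06 = 4.650 L/h
Patient clearance = 0.31 × 4.650 = 1.442 L/h
D = CL × Css × τ / F = 1.442 × 27 × 4 / 0.76 = 204.9 mg

205 mg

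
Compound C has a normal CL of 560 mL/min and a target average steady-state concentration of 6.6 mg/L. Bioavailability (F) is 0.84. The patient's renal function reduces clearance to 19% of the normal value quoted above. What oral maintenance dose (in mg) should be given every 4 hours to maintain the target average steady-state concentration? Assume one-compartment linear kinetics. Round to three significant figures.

201 mg

CL = 560 mL/min = 560 × 0.06 = 33.60 L/h
Patient clearance = 0.19 × 33.60 = 6.384 L/h
D = CL × Css × τ / F = 6.384 × 6.6 × 4 / 0.84 = 200.6 mg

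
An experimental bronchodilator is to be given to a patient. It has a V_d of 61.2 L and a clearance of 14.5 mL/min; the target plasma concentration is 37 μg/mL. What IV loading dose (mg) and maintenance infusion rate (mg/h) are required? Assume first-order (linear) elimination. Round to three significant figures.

(a) 2260 mg; (b) 32.2 mg/h

Loading: fill Vd to C_target → 61.20 L × 37 mg/L = 2264 mg
Convert clearance: 14.5 mL/min × 60 min/h ÷ 1000 mL/L = 0.8700 L/h
Infusion rate = 0.8700 L/h × 37 mg/L = 32.19 mg/h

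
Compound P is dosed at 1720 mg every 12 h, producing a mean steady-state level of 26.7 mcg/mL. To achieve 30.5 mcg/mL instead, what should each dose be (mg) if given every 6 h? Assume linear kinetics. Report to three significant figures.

With linear kinetics, Css is proportional to dose rate (D/τ) at fixed clearance.
D₂ = D₁ × (Css,target / Css,current) × (τ₂/τ₁) = 1720 × (30.5/26.7) × (6/12) = 982.4 mg

982 mg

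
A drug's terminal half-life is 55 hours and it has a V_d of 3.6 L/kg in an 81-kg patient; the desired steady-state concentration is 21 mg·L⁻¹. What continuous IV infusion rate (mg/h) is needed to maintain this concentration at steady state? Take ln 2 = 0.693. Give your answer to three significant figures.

Vd(total) = 81 kg × 3.6 L/kg = 291.6 L
CL = 0.693 × Vd / t½ = 0.693 × 291.6 / 55 = 3.674 L/h
Infusion rate = CL × Css = 3.674 × 21 = 77.15 mg/h

77.2 mg/h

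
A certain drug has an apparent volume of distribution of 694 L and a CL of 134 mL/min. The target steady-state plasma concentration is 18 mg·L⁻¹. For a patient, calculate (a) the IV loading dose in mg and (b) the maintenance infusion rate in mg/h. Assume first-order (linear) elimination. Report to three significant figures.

Loading dose = Vd × C = 694.0 × 18 = 12490 mg
CL = 134 mL/min = 134 × 0.06 = 8.040 L/h
Maintenance infusion rate = CL × Css = 8.040 × 18 = 144.7 mg/h

(a) 12500 mg; (b) 145 mg/h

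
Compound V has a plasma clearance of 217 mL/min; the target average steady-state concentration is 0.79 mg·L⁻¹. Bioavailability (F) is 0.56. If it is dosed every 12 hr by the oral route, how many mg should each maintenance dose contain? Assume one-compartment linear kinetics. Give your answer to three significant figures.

220 mg

CL = 217 mL/min × 60/1000 = 13.02 L/h
D = CL × Css × τ / F = 13.02 × 0.79 × 12 / 0.56 = 220.4 mg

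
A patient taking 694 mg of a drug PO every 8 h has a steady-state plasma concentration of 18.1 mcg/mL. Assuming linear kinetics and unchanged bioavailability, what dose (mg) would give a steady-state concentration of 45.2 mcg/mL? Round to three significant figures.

1730 mg

For first-order elimination, Css ∝ F·D/(CL·τ); F and CL are unchanged, so Css ∝ D/τ.
D₂ = D₁ × (Css,target / Css,current) = 694 × 45.2/18.1 = 1733 mg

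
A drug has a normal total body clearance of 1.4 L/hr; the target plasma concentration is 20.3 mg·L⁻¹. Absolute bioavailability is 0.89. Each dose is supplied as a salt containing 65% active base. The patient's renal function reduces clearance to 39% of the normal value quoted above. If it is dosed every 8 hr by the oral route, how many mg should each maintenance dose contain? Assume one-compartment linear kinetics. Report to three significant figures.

153 mg

Patient clearance = 0.39 × 1.400 = 0.5460 L/h
D = CL × Css × τ / F / S = 0.5460 × 20.3 × 8 / 0.89 / 0.65 = 153.3 mg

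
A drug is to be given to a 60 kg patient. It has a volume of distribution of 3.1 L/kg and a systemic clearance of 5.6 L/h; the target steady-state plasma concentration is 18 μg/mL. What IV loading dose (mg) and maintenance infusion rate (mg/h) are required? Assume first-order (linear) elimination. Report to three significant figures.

Vd = 3.1 L/kg × 60 kg = 186.0 L
LD = Vd · C_target = 186.0 × 18 = 3348 mg
Maintenance infusion rate = CL × Css = 5.600 × 18 = 100.8 mg/h

(a) 3350 mg; (b) 101 mg/h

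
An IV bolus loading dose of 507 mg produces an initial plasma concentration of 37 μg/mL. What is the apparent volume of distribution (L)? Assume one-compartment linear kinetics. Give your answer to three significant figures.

Immediately after an IV bolus, C₀ = Dose / Vd, so Vd = Dose / C₀.
Vd = 507 / 37 = 13.70 L

13.7 L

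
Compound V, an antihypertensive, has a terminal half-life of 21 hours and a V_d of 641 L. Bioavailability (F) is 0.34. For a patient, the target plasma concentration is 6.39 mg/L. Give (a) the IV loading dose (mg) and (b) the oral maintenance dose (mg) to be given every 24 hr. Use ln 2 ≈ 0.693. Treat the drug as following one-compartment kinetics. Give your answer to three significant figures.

(a) 4100 mg; (b) 9540 mg

LD = Vd × C = 641.0 × 6.39 = 4096 mg
CL = 0.693 × Vd / t½ = 0.693 × 641.0 / 21 = 21.15 L/h
D = CL × Css × τ / F = 21.15 × 6.39 × 24 / 0.34 = 9540 mg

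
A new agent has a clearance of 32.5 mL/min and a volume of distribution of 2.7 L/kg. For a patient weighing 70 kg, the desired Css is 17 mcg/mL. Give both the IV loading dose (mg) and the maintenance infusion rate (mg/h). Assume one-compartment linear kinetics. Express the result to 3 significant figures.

Total Vd = 2.7 × 70 = 189.0 L
Loading dose = Vd × C = 189.0 × 17 = 3213 mg
CL = 32.5 mL/min = 32.5 × 0.06 = 1.950 L/h
Infusion rate = 1.950 L/h × 17 mg/L = 33.15 mg/h

(a) 3210 mg; (b) 33.2 mg/h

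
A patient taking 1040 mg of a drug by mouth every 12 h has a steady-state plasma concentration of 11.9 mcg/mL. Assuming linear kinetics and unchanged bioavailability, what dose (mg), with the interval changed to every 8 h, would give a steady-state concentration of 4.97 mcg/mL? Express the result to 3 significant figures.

With linear kinetics, Css is proportional to dose rate (D/τ) at fixed clearance.
D₂ = D₁ × (Css,target / Css,current) × (τ₂/τ₁) = 1040 × (4.97/11.9) × (8/12) = 289.6 mg

290 mg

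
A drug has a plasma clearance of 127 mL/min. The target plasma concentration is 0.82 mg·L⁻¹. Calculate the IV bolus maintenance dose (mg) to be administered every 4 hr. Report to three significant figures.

25.0 mg

CL = 127 mL/min = 127 × 0.06 = 7.620 L/h
D = CL × Css × τ = 7.620 × 0.82 × 4 = 24.99 mg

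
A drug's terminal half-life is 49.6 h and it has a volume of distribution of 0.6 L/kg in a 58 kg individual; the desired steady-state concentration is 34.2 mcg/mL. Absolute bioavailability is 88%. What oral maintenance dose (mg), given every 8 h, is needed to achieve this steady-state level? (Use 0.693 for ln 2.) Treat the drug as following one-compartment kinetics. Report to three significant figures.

Total Vd = 0.6 × 58 = 34.80 L
CL = ln 2 · Vd / t½ = 0.693 × 34.80 / 49.6 = 0.4862 L/h
D = CL × Css × τ / F = 0.4862 × 34.2 × 8 / 0.88 = 151.2 mg

151 mg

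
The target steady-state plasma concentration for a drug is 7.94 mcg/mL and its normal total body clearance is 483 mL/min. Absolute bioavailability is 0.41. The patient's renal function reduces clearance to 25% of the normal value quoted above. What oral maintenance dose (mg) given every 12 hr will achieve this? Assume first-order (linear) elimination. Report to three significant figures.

CL = 483 mL/min = 483 × 0.06 = 28.98 L/h
Patient clearance = 0.25 × 28.98 = 7.245 L/h
At steady state, dose per interval replaces the amount cleared in that interval: F·D/τ = CL·Css.
D = CL × Css × τ / F = 7.245 × 7.94 × 12 / 0.41 = 1684 mg

1680 mg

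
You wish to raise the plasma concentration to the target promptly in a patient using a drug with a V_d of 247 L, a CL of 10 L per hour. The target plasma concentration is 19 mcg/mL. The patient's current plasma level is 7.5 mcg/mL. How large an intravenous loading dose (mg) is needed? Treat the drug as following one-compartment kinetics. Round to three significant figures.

LD is governed by Vd — clearance does not enter the loading-dose calculation.
Concentration deficit ΔC = 19 − 7.5 = 11.50 mg/L
LD = Vd × ΔC = 247.0 × 11.50 = 2841 mg

2840 mg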